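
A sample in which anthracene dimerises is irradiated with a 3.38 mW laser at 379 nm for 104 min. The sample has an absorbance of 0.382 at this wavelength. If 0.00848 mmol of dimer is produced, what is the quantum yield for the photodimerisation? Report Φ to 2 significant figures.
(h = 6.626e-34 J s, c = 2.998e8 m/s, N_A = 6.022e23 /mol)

Product: 0.00848 mmol = 8.48e-6 mol.
Photon energy at 379 nm: hc/λ = (6.626e-34)(2.998e8)/(379e-9) = 5.241e-19 J.
Energy delivered: (3.38 mW)(6240 s) = 21.09 J.
Photons incident: 21.09 / 5.241e-19 = 4.024e19, i.e. 4.024e19/6.022e23 = 6.682e-5 mol.
Fraction absorbed: 1 − 10^(−0.382) = 0.5850.
Photons absorbed: 0.5850 × 6.682e-5 = 3.909e-5 mol.
Φ = 8.48e-6 mol / 3.909e-5 mol photons = 0.22.

Φ = 0.22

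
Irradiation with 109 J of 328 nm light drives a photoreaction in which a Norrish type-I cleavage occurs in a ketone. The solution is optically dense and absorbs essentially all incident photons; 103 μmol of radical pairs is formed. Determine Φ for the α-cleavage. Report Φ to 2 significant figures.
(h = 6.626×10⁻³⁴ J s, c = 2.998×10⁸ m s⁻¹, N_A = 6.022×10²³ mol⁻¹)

Φ = 0.34

Product: 103 μmol = 1.03×10⁻⁴ mol.
Photon energy at 328 nm: hc/λ = (6.626×10⁻³⁴)(2.998×10⁸)/(328×10⁻⁹) = 6.056×10⁻¹⁹ J.
Photons incident: 109 / 6.056×10⁻¹⁹ = 1.800×10²⁰, i.e. 1.800×10²⁰/6.022×10²³ = 2.989×10⁻⁴ mol.
Φ = 1.03×10⁻⁴ mol / 2.989×10⁻⁴ mol photons = 0.34.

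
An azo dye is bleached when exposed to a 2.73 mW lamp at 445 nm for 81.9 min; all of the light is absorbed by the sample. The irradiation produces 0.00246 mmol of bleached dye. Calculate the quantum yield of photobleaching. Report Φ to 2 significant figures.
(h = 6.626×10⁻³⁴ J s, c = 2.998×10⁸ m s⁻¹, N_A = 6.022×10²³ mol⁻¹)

Product: 0.00246 mmol = 2.46×10⁻⁶ mol.
Photon energy at 445 nm: hc/λ = (6.626×10⁻³⁴)(2.998×10⁸)/(445×10⁻⁹) = 4.464×10⁻¹⁹ J.
Energy delivered: (2.73 mW)(4914 s) = 13.42 J.
Photons incident: 13.42 / 4.464×10⁻¹⁹ = 3.006×10¹⁹, i.e. 3.006×10¹⁹/6.022×10²³ = 4.992×10⁻⁵ mol.
Φ = 2.46×10⁻⁶ mol / 4.992×10⁻⁵ mol photons = 0.049.

Φ = 0.049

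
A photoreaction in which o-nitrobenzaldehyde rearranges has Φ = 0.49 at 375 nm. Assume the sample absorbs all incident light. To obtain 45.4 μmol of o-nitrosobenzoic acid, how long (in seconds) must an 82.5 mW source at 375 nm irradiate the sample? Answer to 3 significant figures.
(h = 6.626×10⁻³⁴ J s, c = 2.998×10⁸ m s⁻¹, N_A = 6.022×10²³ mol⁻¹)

Product: 45.4 μmol = 4.54×10⁻⁵ mol.
Photons that must be absorbed: 4.54×10⁻⁵ / 0.49 = 9.265×10⁻⁵ mol.
Photon energy: hc/λ = 5.297×10⁻¹⁹ J; per mole, 3.190×10⁵ J mol⁻¹.
Energy required: 9.265×10⁻⁵ × 3.190×10⁵ = 29.56 J.
Time: 29.56 J / 0.0825 W = 358 s.

t ≈ 358 s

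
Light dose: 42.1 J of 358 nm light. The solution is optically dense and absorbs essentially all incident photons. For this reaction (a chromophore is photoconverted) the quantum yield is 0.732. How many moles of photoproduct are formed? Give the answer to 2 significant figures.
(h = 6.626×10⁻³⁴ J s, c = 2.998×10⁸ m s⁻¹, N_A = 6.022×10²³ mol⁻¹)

9.2×10⁻⁵ mol

Photon energy at 358 nm: hc/λ = (6.626×10⁻³⁴)(2.998×10⁸)/(358×10⁻⁹) = 5.549×10⁻¹⁹ J.
Photons incident: 42.1 / 5.549×10⁻¹⁹ = 7.587×10¹⁹, i.e. 7.587×10¹⁹/6.022×10²³ = 1.260×10⁻⁴ mol.
Product: Φ × n_abs = 0.732 × 1.260×10⁻⁴ = 9.223×10⁻⁵ mol.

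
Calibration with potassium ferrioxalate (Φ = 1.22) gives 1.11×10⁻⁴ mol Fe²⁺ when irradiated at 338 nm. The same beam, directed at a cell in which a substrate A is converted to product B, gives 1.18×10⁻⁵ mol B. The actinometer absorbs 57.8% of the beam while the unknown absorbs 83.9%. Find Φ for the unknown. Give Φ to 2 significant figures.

Photons absorbed by the actinometer: 1.11×10⁻⁴ / 1.22 = 9.098×10⁻⁵ mol.
Incident flux: 9.098×10⁻⁵ / 0.578 = 1.574×10⁻⁴ einstein.
Absorbed by unknown: 0.839 × 1.574×10⁻⁴ = 1.321×10⁻⁴ mol.
Φ(unknown) = 1.18×10⁻⁵ / 1.321×10⁻⁴ = 0.089.

Φ = 0.089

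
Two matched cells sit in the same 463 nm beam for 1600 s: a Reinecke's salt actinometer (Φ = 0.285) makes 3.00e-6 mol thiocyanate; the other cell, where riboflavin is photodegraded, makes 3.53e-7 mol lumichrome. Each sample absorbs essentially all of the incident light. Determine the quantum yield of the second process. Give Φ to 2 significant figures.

Photons absorbed by the actinometer: 3.00e-6 / 0.285 = 1.053e-5 mol.
Φ(unknown) = 3.53e-7 / 1.053e-5 = 0.034.

Φ = 0.034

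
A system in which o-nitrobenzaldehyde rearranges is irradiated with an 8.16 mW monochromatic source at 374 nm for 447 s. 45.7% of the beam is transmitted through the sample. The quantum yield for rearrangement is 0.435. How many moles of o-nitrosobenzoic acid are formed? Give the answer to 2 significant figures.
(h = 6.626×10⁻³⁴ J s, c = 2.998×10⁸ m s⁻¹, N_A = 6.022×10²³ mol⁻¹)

Photon energy at 374 nm: hc/λ = (6.626×10⁻³⁴)(2.998×10⁸)/(374×10⁻⁹) = 5.311×10⁻¹⁹ J.
Energy delivered: (8.16 mW)(447 s) = 3.648 J.
Photons incident: 3.648 / 5.311×10⁻¹⁹ = 6.869×10¹⁸, i.e. 6.869×10¹⁸/6.022×10²³ = 1.141×10⁻⁵ mol.
Fraction absorbed: 1 − 45.7/100 = 0.5430.
Photons absorbed: 0.5430 × 1.141×10⁻⁵ = 6.196×10⁻⁶ mol.
Product: Φ × n_abs = 0.435 × 6.196×10⁻⁶ = 2.695×10⁻⁶ mol.

2.7×10⁻⁶ mol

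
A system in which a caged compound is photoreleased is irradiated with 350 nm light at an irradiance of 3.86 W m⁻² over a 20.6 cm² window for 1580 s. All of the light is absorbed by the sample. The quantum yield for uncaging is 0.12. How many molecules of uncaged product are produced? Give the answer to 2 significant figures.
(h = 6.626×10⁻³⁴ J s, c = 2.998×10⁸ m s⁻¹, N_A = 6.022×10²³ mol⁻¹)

2.7×10¹⁸ molecules

Photon energy at 350 nm: hc/λ = (6.626×10⁻³⁴)(2.998×10⁸)/(350×10⁻⁹) = 5.676×10⁻¹⁹ J.
Energy delivered: (3.86 W m⁻²)(20.6×10⁻⁴ m²)(1580 s) = 12.56 J.
Photons incident: 12.56 / 5.676×10⁻¹⁹ = 2.213×10¹⁹, i.e. 2.213×10¹⁹/6.022×10²³ = 3.675×10⁻⁵ mol.
Product: Φ × n_abs = 0.12 × 3.675×10⁻⁵ = 4.410×10⁻⁶ mol.
As a count: 4.410×10⁻⁶ × 6.022×10²³ = 2.7×10¹⁸.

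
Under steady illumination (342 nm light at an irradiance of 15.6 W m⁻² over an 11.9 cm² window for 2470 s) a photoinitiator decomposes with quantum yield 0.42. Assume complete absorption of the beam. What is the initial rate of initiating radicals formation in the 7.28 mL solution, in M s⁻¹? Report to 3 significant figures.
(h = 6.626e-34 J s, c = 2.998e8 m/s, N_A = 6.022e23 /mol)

Photon energy at 342 nm: hc/λ = (6.626e-34)(2.998e8)/(342e-9) = 5.808e-19 J.
Energy delivered: (15.6 W m⁻²)(11.9e-4 m²)(2470 s) = 45.85 J.
Photons incident: 45.85 / 5.808e-19 = 7.894e19, i.e. 7.894e19/6.022e23 = 1.311e-4 mol.
Product formed: 0.42 × 1.311e-4 = 5.506e-5 mol.
Rate: 5.506e-5 mol / (2470 s × 0.00728 L) = 3.06e-6 M s⁻¹.

3.06e-6 M s⁻¹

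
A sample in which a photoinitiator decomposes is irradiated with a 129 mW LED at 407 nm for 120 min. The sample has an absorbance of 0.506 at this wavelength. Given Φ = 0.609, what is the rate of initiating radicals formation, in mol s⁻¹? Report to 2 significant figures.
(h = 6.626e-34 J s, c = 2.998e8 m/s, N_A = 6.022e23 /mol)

1.8e-7 mol s⁻¹

Photon energy at 407 nm: hc/λ = (6.626e-34)(2.998e8)/(407e-9) = 4.881e-19 J.
Energy delivered: (129 mW)(7200 s) = 928.8 J.
Photons incident: 928.8 / 4.881e-19 = 1.903e21, i.e. 1.903e21/6.022e23 = 0.003160 mol.
Fraction absorbed: 1 − 10^(−0.506) = 0.6881.
Photons absorbed: 0.6881 × 0.003160 = 0.002174 mol.
Product formed: 0.609 × 0.002174 = 0.001324 mol.
Rate: 0.001324 / 7200 s = 1.8e-7 mol s⁻¹.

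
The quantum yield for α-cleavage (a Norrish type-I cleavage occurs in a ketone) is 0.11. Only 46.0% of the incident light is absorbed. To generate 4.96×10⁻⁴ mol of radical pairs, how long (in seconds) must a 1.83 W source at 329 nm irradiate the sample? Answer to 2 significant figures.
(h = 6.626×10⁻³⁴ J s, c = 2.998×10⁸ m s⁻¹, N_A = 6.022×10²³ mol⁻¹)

t ≈ 1900 s

Photons that must be absorbed: 4.96×10⁻⁴ / 0.11 = 0.004509 mol.
Incident photons needed: 0.004509 / 0.460 = 0.009802 mol.
Photon energy: hc/λ = 6.038×10⁻¹⁹ J; per mole, 3.636×10⁵ J mol⁻¹.
Energy required: 0.009802 × 3.636×10⁵ = 3564 J.
Time: 3564 J / 1.83 W = 1900 s.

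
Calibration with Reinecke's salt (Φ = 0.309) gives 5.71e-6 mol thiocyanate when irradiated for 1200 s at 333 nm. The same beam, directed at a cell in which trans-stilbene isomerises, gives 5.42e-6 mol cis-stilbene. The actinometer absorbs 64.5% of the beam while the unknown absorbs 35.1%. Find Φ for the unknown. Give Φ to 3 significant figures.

Φ = 0.539

Photons absorbed by the actinometer: 5.71e-6 / 0.309 = 1.848e-5 mol.
Incident flux: 1.848e-5 / 0.645 = 2.865e-5 einstein.
Absorbed by unknown: 0.351 × 2.865e-5 = 1.006e-5 mol.
Φ(unknown) = 5.42e-6 / 1.006e-5 = 0.539.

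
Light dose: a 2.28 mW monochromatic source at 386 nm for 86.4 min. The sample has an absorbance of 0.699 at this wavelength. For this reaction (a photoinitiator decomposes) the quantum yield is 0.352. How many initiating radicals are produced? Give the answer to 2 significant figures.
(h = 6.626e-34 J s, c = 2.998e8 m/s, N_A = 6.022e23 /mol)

6.5e18 initiating radicals

Photon energy at 386 nm: hc/λ = (6.626e-34)(2.998e8)/(386e-9) = 5.146e-19 J.
Energy delivered: (2.28 mW)(5184 s) = 11.82 J.
Photons incident: 11.82 / 5.146e-19 = 2.297e19, i.e. 2.297e19/6.022e23 = 3.814e-5 mol.
Fraction absorbed: 1 − 10^(−0.699) = 0.8000.
Photons absorbed: 0.8000 × 3.814e-5 = 3.051e-5 mol.
Product: Φ × n_abs = 0.352 × 3.051e-5 = 1.074e-5 mol.
As a count: 1.074e-5 × 6.022e23 = 6.5e18.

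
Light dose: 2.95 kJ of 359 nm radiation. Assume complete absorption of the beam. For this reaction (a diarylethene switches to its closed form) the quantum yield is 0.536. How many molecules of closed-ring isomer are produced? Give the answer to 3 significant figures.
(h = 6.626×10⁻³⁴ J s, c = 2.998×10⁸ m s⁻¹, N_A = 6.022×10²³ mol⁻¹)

2.86×10²¹ molecules

Photon energy at 359 nm: hc/λ = (6.626×10⁻³⁴)(2.998×10⁸)/(359×10⁻⁹) = 5.533×10⁻¹⁹ J.
Incident energy: 2.95 kJ = 2950 J.
Photons incident: 2950 / 5.533×10⁻¹⁹ = 5.332×10²¹, i.e. 5.332×10²¹/6.022×10²³ = 0.008854 mol.
Product: Φ × n_abs = 0.536 × 0.008854 = 0.004746 mol.
As a count: 0.004746 × 6.022×10²³ = 2.86×10²¹.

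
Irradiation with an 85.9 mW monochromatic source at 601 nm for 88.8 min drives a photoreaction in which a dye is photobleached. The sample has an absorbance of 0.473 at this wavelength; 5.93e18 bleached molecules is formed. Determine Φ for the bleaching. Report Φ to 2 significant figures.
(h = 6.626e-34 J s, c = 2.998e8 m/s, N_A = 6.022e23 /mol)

Product: 5.93e18 / 6.022e23 = 9.847e-6 mol.
Photon energy at 601 nm: hc/λ = (6.626e-34)(2.998e8)/(601e-9) = 3.305e-19 J.
Energy delivered: (85.9 mW)(5328 s) = 457.7 J.
Photons incident: 457.7 / 3.305e-19 = 1.385e21, i.e. 1.385e21/6.022e23 = 0.002300 mol.
Fraction absorbed: 1 − 10^(−0.473) = 0.6635.
Photons absorbed: 0.6635 × 0.002300 = 0.001526 mol.
Φ = 9.847e-6 mol / 0.001526 mol photons = 0.0065.

Φ = 0.0065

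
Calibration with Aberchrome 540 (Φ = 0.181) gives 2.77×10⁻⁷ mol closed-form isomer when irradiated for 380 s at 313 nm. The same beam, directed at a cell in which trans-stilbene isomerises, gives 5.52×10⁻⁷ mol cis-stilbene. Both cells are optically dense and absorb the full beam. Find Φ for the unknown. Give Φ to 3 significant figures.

Photons absorbed by the actinometer: 2.77×10⁻⁷ / 0.181 = 1.530×10⁻⁶ mol.
Φ(unknown) = 5.52×10⁻⁷ / 1.530×10⁻⁶ = 0.361.

Φ = 0.361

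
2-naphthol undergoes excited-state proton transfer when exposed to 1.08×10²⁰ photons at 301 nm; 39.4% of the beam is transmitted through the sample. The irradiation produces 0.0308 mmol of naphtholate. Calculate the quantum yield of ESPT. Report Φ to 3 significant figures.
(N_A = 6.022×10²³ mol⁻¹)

Product: 0.0308 mmol = 3.08×10⁻⁵ mol.
Moles of photons: 1.08×10²⁰ / 6.022×10²³ = 1.793×10⁻⁴ mol.
Fraction absorbed: 1 − 39.4/100 = 0.6060.
Photons absorbed: 0.6060 × 1.793×10⁻⁴ = 1.087×10⁻⁴ mol.
Φ = 3.08×10⁻⁵ mol / 1.087×10⁻⁴ mol photons = 0.283.

Φ = 0.283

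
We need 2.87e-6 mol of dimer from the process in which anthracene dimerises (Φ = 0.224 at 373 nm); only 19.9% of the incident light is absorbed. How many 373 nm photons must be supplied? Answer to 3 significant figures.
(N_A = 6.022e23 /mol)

Photons that must be absorbed: 2.87e-6 / 0.224 = 1.281e-5 mol.
Incident photons needed: 1.281e-5 / 0.199 = 6.437e-5 mol.
Photon count: 6.437e-5 × 6.022e23 = 3.88e19.

3.88e19 photons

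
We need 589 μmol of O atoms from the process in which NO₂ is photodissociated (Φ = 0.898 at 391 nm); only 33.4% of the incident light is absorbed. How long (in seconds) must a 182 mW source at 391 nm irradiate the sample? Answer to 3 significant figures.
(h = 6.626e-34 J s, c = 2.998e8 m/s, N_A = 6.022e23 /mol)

t ≈ 3300 s

Product: 589 μmol = 5.89e-4 mol.
Photons that must be absorbed: 5.89e-4 / 0.898 = 6.559e-4 mol.
Incident photons needed: 6.559e-4 / 0.334 = 0.001964 mol.
Photon energy: hc/λ = 5.080e-19 J; per mole, 3.059e5 J mol⁻¹.
Energy required: 0.001964 × 3.059e5 = 600.8 J.
Time: 600.8 J / 0.182 W = 3300 s.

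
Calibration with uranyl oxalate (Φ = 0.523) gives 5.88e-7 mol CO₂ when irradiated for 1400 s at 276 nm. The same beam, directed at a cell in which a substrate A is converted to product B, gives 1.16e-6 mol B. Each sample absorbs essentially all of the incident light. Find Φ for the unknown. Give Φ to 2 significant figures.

Photons absorbed by the actinometer: 5.88e-7 / 0.523 = 1.124e-6 mol.
Φ(unknown) = 1.16e-6 / 1.124e-6 = 1.0.

Φ = 1.0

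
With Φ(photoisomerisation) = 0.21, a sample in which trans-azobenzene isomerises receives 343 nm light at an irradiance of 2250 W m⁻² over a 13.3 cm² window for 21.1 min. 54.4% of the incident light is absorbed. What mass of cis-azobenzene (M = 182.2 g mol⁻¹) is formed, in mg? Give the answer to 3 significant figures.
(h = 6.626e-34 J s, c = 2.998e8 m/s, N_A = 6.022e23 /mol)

226 mg

Photon energy at 343 nm: hc/λ = (6.626e-34)(2.998e8)/(343e-9) = 5.791e-19 J.
Energy delivered: (2250 W m⁻²)(13.3e-4 m²)(1266 s) = 3789 J.
Photons incident: 3789 / 5.791e-19 = 6.543e21, i.e. 6.543e21/6.022e23 = 0.01087 mol.
Photons absorbed: 0.544 × 0.01087 = 0.005913 mol.
Product: Φ × n_abs = 0.21 × 0.005913 = 0.001242 mol.
Mass: 0.001242 × 182.2 = 0.2263 g = 226 mg.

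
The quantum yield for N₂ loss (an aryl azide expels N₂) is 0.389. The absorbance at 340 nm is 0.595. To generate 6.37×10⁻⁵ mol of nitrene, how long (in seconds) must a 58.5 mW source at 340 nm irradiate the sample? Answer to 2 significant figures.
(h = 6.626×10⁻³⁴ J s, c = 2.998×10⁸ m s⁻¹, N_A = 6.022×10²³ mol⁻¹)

Photons that must be absorbed: 6.37×10⁻⁵ / 0.389 = 1.638×10⁻⁴ mol.
Fraction absorbed: 1 − 10^(−0.595) = 0.7459.
Incident photons needed: 1.638×10⁻⁴ / 0.7459 = 2.196×10⁻⁴ mol.
Photon energy: hc/λ = 5.843×10⁻¹⁹ J; per mole, 3.519×10⁵ J mol⁻¹.
Energy required: 2.196×10⁻⁴ × 3.519×10⁵ = 77.28 J.
Time: 77.28 J / 0.0585 W = 1300 s.

t ≈ 1300 s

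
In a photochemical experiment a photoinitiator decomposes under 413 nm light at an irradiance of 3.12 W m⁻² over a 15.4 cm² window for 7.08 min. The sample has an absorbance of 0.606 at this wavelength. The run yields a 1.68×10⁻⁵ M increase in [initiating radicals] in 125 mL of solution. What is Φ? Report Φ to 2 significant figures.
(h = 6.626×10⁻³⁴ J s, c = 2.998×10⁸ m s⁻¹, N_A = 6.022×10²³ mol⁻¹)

Product: (1.68×10⁻⁵ M)(0.125 L) = 2.100×10⁻⁶ mol.
Photon energy at 413 nm: hc/λ = (6.626×10⁻³⁴)(2.998×10⁸)/(413×10⁻⁹) = 4.810×10⁻¹⁹ J.
Energy delivered: (3.12 W m⁻²)(15.4×10⁻⁴ m²)(424.8 s) = 2.041 J.
Photons incident: 2.041 / 4.810×10⁻¹⁹ = 4.243×10¹⁸, i.e. 4.243×10¹⁸/6.022×10²³ = 7.046×10⁻⁶ mol.
Fraction absorbed: 1 − 10^(−0.606) = 0.7523.
Photons absorbed: 0.7523 × 7.046×10⁻⁶ = 5.301×10⁻⁶ mol.
Φ = 2.100×10⁻⁶ mol / 5.301×10⁻⁶ mol photons = 0.40.

Φ = 0.40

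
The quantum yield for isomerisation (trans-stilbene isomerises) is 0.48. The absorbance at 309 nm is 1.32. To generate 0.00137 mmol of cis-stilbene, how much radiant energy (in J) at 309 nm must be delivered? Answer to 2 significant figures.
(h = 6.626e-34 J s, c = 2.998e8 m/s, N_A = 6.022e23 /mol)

1.2 J

Product: 0.00137 mmol = 1.37e-6 mol.
Photons that must be absorbed: 1.37e-6 / 0.48 = 2.854e-6 mol.
Fraction absorbed: 1 − 10^(−1.32) = 0.9521.
Incident photons needed: 2.854e-6 / 0.9521 = 2.998e-6 mol.
Photon energy: hc/λ = 6.429e-19 J; per mole, 3.872e5 J mol⁻¹.
Energy required: 2.998e-6 × 3.872e5 = 1.2 J.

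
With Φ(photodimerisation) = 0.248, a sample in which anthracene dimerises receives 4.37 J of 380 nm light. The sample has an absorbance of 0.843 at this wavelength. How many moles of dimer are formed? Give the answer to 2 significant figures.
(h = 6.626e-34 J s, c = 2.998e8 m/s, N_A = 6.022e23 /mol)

2.9e-6 mol

Photon energy at 380 nm: hc/λ = (6.626e-34)(2.998e8)/(380e-9) = 5.228e-19 J.
Photons incident: 4.37 / 5.228e-19 = 8.359e18, i.e. 8.359e18/6.022e23 = 1.388e-5 mol.
Fraction absorbed: 1 − 10^(−0.843) = 0.8565.
Photons absorbed: 0.8565 × 1.388e-5 = 1.189e-5 mol.
Product: Φ × n_abs = 0.248 × 1.189e-5 = 2.949e-6 mol.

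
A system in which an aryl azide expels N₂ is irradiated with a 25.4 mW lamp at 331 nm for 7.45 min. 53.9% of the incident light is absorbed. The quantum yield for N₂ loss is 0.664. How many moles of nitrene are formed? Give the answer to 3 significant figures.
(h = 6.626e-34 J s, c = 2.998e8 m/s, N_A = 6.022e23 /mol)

1.12e-5 mol

Photon energy at 331 nm: hc/λ = (6.626e-34)(2.998e8)/(331e-9) = 6.001e-19 J.
Energy delivered: (25.4 mW)(447 s) = 11.35 J.
Photons incident: 11.35 / 6.001e-19 = 1.891e19, i.e. 1.891e19/6.022e23 = 3.140e-5 mol.
Photons absorbed: 0.539 × 3.140e-5 = 1.692e-5 mol.
Product: Φ × n_abs = 0.664 × 1.692e-5 = 1.123e-5 mol.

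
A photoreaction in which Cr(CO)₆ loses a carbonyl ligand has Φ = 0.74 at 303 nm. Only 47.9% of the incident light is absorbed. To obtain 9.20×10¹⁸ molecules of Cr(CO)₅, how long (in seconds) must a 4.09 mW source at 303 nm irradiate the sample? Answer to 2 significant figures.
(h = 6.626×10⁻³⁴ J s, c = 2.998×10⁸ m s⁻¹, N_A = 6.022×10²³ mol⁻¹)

t ≈ 4200 s

Product: 9.20×10¹⁸ / 6.022×10²³ = 1.528×10⁻⁵ mol.
Photons that must be absorbed: 1.528×10⁻⁵ / 0.74 = 2.065×10⁻⁵ mol.
Incident photons needed: 2.065×10⁻⁵ / 0.479 = 4.311×10⁻⁵ mol.
Photon energy: hc/λ = 6.556×10⁻¹⁹ J; per mole, 3.948×10⁵ J mol⁻¹.
Energy required: 4.311×10⁻⁵ × 3.948×10⁵ = 17.02 J.
Time: 17.02 J / 0.00409 W = 4200 s.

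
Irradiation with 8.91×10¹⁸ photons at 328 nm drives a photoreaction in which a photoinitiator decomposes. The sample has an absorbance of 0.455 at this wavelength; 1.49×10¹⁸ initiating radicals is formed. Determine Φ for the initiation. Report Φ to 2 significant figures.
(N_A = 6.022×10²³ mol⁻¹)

Product: 1.49×10¹⁸ / 6.022×10²³ = 2.474×10⁻⁶ mol.
Moles of photons: 8.91×10¹⁸ / 6.022×10²³ = 1.480×10⁻⁵ mol.
Fraction absorbed: 1 − 10^(−0.455) = 0.6492.
Photons absorbed: 0.6492 × 1.480×10⁻⁵ = 9.608×10⁻⁶ mol.
Φ = 2.474×10⁻⁶ mol / 9.608×10⁻⁶ mol photons = 0.26.

Φ = 0.26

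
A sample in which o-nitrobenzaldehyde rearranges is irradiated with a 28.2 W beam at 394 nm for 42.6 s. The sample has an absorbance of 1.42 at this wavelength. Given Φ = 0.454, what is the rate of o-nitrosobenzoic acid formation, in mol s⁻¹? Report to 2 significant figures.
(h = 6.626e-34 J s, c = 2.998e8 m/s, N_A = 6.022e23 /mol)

4.1e-5 mol s⁻¹

Photon energy at 394 nm: hc/λ = (6.626e-34)(2.998e8)/(394e-9) = 5.042e-19 J.
Energy delivered: (28.2 W)(42.6 s) = 1201 J.
Photons incident: 1201 / 5.042e-19 = 2.382e21, i.e. 2.382e21/6.022e23 = 0.003955 mol.
Fraction absorbed: 1 − 10^(−1.42) = 0.9620.
Photons absorbed: 0.9620 × 0.003955 = 0.003805 mol.
Product formed: 0.454 × 0.003805 = 0.001727 mol.
Rate: 0.001727 / 42.6 s = 4.1e-5 mol s⁻¹.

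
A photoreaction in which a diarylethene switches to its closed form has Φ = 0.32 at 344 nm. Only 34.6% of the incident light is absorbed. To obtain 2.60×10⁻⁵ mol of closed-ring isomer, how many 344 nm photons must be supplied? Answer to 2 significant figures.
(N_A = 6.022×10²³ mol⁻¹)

Photons that must be absorbed: 2.60×10⁻⁵ / 0.32 = 8.125×10⁻⁵ mol.
Incident photons needed: 8.125×10⁻⁵ / 0.346 = 2.348×10⁻⁴ mol.
Photon count: 2.348×10⁻⁴ × 6.022×10²³ = 1.4×10²⁰.

1.4×10²⁰ photons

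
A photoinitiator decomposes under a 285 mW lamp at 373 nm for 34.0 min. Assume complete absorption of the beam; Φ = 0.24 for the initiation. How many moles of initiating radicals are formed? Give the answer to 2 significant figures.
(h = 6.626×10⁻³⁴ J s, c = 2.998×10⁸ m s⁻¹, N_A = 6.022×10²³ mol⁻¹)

4.4×10⁻⁴ mol

Photon energy at 373 nm: hc/λ = (6.626×10⁻³⁴)(2.998×10⁸)/(373×10⁻⁹) = 5.326×10⁻¹⁹ J.
Energy delivered: (285 mW)(2040 s) = 581.4 J.
Photons incident: 581.4 / 5.326×10⁻¹⁹ = 1.092×10²¹, i.e. 1.092×10²¹/6.022×10²³ = 0.001813 mol.
Product: Φ × n_abs = 0.24 × 0.001813 = 4.351×10⁻⁴ mol.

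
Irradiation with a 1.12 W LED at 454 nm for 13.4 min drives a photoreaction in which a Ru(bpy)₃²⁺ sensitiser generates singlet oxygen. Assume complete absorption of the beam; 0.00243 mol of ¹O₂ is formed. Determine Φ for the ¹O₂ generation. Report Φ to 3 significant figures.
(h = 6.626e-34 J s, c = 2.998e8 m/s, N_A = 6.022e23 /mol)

Φ = 0.711

Photon energy at 454 nm: hc/λ = (6.626e-34)(2.998e8)/(454e-9) = 4.375e-19 J.
Energy delivered: (1.12 W)(804 s) = 900.5 J.
Photons incident: 900.5 / 4.375e-19 = 2.058e21, i.e. 2.058e21/6.022e23 = 0.003417 mol.
Φ = 0.00243 mol / 0.003417 mol photons = 0.711.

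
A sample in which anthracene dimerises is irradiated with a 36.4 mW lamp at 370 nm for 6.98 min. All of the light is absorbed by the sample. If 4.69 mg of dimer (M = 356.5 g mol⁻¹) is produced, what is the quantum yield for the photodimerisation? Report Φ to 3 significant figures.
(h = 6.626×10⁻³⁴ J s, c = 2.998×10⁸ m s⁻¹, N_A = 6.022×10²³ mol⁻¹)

Φ = 0.279

Product: 4.69 mg / 356.5 g mol⁻¹ = 1.316×10⁻⁵ mol.
Photon energy at 370 nm: hc/λ = (6.626×10⁻³⁴)(2.998×10⁸)/(370×10⁻⁹) = 5.369×10⁻¹⁹ J.
Energy delivered: (36.4 mW)(418.8 s) = 15.24 J.
Photons incident: 15.24 / 5.369×10⁻¹⁹ = 2.839×10¹⁹, i.e. 2.839×10¹⁹/6.022×10²³ = 4.714×10⁻⁵ mol.
Φ = 1.316×10⁻⁵ mol / 4.714×10⁻⁵ mol photons = 0.279.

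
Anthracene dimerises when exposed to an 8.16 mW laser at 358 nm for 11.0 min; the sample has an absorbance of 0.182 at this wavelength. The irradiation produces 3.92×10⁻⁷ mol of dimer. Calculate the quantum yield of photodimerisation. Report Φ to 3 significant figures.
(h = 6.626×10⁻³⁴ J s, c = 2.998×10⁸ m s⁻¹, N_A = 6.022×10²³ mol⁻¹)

Photon energy at 358 nm: hc/λ = (6.626×10⁻³⁴)(2.998×10⁸)/(358×10⁻⁹) = 5.549×10⁻¹⁹ J.
Energy delivered: (8.16 mW)(660 s) = 5.386 J.
Photons incident: 5.386 / 5.549×10⁻¹⁹ = 9.706×10¹⁸, i.e. 9.706×10¹⁸/6.022×10²³ = 1.612×10⁻⁵ mol.
Fraction absorbed: 1 − 10^(−0.182) = 0.3423.
Photons absorbed: 0.3423 × 1.612×10⁻⁵ = 5.518×10⁻⁶ mol.
Φ = 3.92×10⁻⁷ mol / 5.518×10⁻⁶ mol photons = 0.0710.

Φ = 0.0710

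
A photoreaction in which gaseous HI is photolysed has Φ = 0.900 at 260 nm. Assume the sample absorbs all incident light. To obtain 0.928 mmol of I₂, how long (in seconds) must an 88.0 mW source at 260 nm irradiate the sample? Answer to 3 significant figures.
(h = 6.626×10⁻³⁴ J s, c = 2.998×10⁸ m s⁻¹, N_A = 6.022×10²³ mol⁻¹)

Product: 0.928 mmol = 9.28×10⁻⁴ mol.
Photons that must be absorbed: 9.28×10⁻⁴ / 0.900 = 0.001031 mol.
Photon energy: hc/λ = 7.640×10⁻¹⁹ J; per mole, 4.601×10⁵ J mol⁻¹.
Energy required: 0.001031 × 4.601×10⁵ = 474.4 J.
Time: 474.4 J / 0.088 W = 5390 s.

t ≈ 5390 s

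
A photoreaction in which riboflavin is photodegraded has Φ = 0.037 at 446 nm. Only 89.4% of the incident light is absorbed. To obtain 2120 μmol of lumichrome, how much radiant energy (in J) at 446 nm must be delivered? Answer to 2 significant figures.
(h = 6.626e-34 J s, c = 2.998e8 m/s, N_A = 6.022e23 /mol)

Product: 2120 μmol = 0.00212 mol.
Photons that must be absorbed: 0.00212 / 0.037 = 0.05730 mol.
Incident photons needed: 0.05730 / 0.894 = 0.06409 mol.
Photon energy: hc/λ = 4.454e-19 J; per mole, 2.682e5 J mol⁻¹.
Energy required: 0.06409 × 2.682e5 = 1.7e4 J.

1.7e4 J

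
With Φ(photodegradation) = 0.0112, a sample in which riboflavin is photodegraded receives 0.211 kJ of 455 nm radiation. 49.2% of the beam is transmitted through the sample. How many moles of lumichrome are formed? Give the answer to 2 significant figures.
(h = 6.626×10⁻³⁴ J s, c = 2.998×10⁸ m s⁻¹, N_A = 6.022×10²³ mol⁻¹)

Photon energy at 455 nm: hc/λ = (6.626×10⁻³⁴)(2.998×10⁸)/(455×10⁻⁹) = 4.366×10⁻¹⁹ J.
Incident energy: 0.211 kJ = 211 J.
Photons incident: 211 / 4.366×10⁻¹⁹ = 4.833×10²⁰, i.e. 4.833×10²⁰/6.022×10²³ = 8.026×10⁻⁴ mol.
Fraction absorbed: 1 − 49.2/100 = 0.5080.
Photons absorbed: 0.5080 × 8.026×10⁻⁴ = 4.077×10⁻⁴ mol.
Product: Φ × n_abs = 0.0112 × 4.077×10⁻⁴ = 4.566×10⁻⁶ mol.

4.6×10⁻⁶ mol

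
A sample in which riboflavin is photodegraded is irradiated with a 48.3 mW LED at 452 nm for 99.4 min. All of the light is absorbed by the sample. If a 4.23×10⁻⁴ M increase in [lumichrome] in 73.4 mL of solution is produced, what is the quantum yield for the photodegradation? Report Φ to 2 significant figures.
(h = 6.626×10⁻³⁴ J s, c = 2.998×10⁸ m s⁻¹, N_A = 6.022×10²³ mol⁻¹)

Φ = 0.029

Product: (4.23×10⁻⁴ M)(0.0734 L) = 3.105×10⁻⁵ mol.
Photon energy at 452 nm: hc/λ = (6.626×10⁻³⁴)(2.998×10⁸)/(452×10⁻⁹) = 4.395×10⁻¹⁹ J.
Energy delivered: (48.3 mW)(5964 s) = 288.1 J.
Photons incident: 288.1 / 4.395×10⁻¹⁹ = 6.555×10²⁰, i.e. 6.555×10²⁰/6.022×10²³ = 0.001089 mol.
Φ = 3.105×10⁻⁵ mol / 0.001089 mol photons = 0.029.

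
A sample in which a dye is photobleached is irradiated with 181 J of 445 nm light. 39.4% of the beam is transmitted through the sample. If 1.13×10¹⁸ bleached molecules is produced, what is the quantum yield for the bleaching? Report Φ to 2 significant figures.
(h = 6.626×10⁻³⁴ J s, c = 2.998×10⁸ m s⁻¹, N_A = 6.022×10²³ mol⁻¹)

Φ = 0.0046

Product: 1.13×10¹⁸ / 6.022×10²³ = 1.876×10⁻⁶ mol.
Photon energy at 445 nm: hc/λ = (6.626×10⁻³⁴)(2.998×10⁸)/(445×10⁻⁹) = 4.464×10⁻¹⁹ J.
Photons incident: 181 / 4.464×10⁻¹⁹ = 4.055×10²⁰, i.e. 4.055×10²⁰/6.022×10²³ = 6.734×10⁻⁴ mol.
Fraction absorbed: 1 − 39.4/100 = 0.6060.
Photons absorbed: 0.6060 × 6.734×10⁻⁴ = 4.081×10⁻⁴ mol.
Φ = 1.876×10⁻⁶ mol / 4.081×10⁻⁴ mol photons = 0.0046.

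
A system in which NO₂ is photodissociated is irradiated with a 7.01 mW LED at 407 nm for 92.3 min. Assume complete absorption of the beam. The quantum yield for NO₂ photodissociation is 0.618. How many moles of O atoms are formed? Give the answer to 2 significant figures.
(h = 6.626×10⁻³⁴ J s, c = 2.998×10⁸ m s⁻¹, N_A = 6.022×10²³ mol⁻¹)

Photon energy at 407 nm: hc/λ = (6.626×10⁻³⁴)(2.998×10⁸)/(407×10⁻⁹) = 4.881×10⁻¹⁹ J.
Energy delivered: (7.01 mW)(5538 s) = 38.82 J.
Photons incident: 38.82 / 4.881×10⁻¹⁹ = 7.953×10¹⁹, i.e. 7.953×10¹⁹/6.022×10²³ = 1.321×10⁻⁴ mol.
Product: Φ × n_abs = 0.618 × 1.321×10⁻⁴ = 8.164×10⁻⁵ mol.

8.2×10⁻⁵ mol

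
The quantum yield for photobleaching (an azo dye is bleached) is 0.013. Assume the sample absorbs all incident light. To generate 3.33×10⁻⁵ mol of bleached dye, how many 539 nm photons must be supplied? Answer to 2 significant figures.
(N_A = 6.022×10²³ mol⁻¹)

1.5×10²¹ photons

Photons that must be absorbed: 3.33×10⁻⁵ / 0.013 = 0.002562 mol.
Photon count: 0.002562 × 6.022×10²³ = 1.5×10²¹.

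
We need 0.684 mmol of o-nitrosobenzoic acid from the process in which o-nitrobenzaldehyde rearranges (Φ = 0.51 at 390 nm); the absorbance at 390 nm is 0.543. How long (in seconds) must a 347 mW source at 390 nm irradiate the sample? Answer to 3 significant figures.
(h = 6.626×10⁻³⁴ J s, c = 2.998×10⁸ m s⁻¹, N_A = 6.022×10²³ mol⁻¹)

Product: 0.684 mmol = 6.84×10⁻⁴ mol.
Photons that must be absorbed: 6.84×10⁻⁴ / 0.51 = 0.001341 mol.
Fraction absorbed: 1 − 10^(−0.543) = 0.7136.
Incident photons needed: 0.001341 / 0.7136 = 0.001879 mol.
Photon energy: hc/λ = 5.094×10⁻¹⁹ J; per mole, 3.068×10⁵ J mol⁻¹.
Energy required: 0.001879 × 3.068×10⁵ = 576.5 J.
Time: 576.5 J / 0.347 W = 1660 s.

t ≈ 1660 s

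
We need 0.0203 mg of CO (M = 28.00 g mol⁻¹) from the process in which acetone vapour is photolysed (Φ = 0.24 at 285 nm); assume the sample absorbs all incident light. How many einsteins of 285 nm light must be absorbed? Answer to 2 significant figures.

Product: 0.0203 mg / 28.00 g mol⁻¹ = 7.250×10⁻⁷ mol.
Photons that must be absorbed: 7.250×10⁻⁷ / 0.24 = 3.021×10⁻⁶ mol.

3.0×10⁻⁶ einstein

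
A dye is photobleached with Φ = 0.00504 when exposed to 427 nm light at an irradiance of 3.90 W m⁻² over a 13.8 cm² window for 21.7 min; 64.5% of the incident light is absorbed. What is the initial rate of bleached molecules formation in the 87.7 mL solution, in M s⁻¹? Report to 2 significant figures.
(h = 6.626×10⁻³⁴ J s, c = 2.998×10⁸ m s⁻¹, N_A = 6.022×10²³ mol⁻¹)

7.1×10⁻¹⁰ M s⁻¹

Photon energy at 427 nm: hc/λ = (6.626×10⁻³⁴)(2.998×10⁸)/(427×10⁻⁹) = 4.652×10⁻¹⁹ J.
Energy delivered: (3.90 W m⁻²)(13.8×10⁻⁴ m²)(1302 s) = 7.007 J.
Photons incident: 7.007 / 4.652×10⁻¹⁹ = 1.506×10¹⁹, i.e. 1.506×10¹⁹/6.022×10²³ = 2.501×10⁻⁵ mol.
Photons absorbed: 0.645 × 2.501×10⁻⁵ = 1.613×10⁻⁵ mol.
Product formed: 0.00504 × 1.613×10⁻⁵ = 8.130×10⁻⁸ mol.
Rate: 8.130×10⁻⁸ mol / (1302 s × 0.0877 L) = 7.1×10⁻¹⁰ M s⁻¹.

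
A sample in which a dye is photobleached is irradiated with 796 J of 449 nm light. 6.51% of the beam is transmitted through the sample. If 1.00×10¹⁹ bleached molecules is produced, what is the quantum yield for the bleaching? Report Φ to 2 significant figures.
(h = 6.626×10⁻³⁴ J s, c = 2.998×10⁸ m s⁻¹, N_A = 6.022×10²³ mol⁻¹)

Φ = 0.0059

Product: 1.00×10¹⁹ / 6.022×10²³ = 1.661×10⁻⁵ mol.
Photon energy at 449 nm: hc/λ = (6.626×10⁻³⁴)(2.998×10⁸)/(449×10⁻⁹) = 4.424×10⁻¹⁹ J.
Photons incident: 796 / 4.424×10⁻¹⁹ = 1.799×10²¹, i.e. 1.799×10²¹/6.022×10²³ = 0.002987 mol.
Fraction absorbed: 1 − 6.51/100 = 0.9349.
Photons absorbed: 0.9349 × 0.002987 = 0.002793 mol.
Φ = 1.661×10⁻⁵ mol / 0.002793 mol photons = 0.0059.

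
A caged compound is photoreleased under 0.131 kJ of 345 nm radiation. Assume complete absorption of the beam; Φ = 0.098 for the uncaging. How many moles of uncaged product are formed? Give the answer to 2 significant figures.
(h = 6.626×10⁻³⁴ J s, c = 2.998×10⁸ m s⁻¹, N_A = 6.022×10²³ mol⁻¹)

3.7×10⁻⁵ mol

Photon energy at 345 nm: hc/λ = (6.626×10⁻³⁴)(2.998×10⁸)/(345×10⁻⁹) = 5.758×10⁻¹⁹ J.
Incident energy: 0.131 kJ = 131 J.
Photons incident: 131 / 5.758×10⁻¹⁹ = 2.275×10²⁰, i.e. 2.275×10²⁰/6.022×10²³ = 3.778×10⁻⁴ mol.
Product: Φ × n_abs = 0.098 × 3.778×10⁻⁴ = 3.702×10⁻⁵ mol.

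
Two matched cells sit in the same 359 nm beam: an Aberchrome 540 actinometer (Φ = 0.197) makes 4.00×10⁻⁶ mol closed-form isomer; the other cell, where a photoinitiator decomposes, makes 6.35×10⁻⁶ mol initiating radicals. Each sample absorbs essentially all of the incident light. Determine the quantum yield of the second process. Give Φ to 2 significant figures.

Φ = 0.31

Photons absorbed by the actinometer: 4.00×10⁻⁶ / 0.197 = 2.030×10⁻⁵ mol.
Φ(unknown) = 6.35×10⁻⁶ / 2.030×10⁻⁵ = 0.31.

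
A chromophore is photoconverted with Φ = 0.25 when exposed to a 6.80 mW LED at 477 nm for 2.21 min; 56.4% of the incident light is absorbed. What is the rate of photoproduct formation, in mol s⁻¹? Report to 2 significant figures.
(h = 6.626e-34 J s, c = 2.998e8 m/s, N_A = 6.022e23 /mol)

3.8e-9 mol s⁻¹

Photon energy at 477 nm: hc/λ = (6.626e-34)(2.998e8)/(477e-9) = 4.165e-19 J.
Energy delivered: (6.80 mW)(132.6 s) = 0.9017 J.
Photons incident: 0.9017 / 4.165e-19 = 2.165e18, i.e. 2.165e18/6.022e23 = 3.595e-6 mol.
Photons absorbed: 0.564 × 3.595e-6 = 2.028e-6 mol.
Product formed: 0.25 × 2.028e-6 = 5.070e-7 mol.
Rate: 5.070e-7 / 132.6 s = 3.8e-9 mol s⁻¹.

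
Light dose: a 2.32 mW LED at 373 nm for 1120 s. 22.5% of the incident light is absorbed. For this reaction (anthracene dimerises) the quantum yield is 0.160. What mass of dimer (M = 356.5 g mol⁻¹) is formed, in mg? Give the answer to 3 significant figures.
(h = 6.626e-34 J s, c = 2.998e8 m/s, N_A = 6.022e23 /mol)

Photon energy at 373 nm: hc/λ = (6.626e-34)(2.998e8)/(373e-9) = 5.326e-19 J.
Energy delivered: (2.32 mW)(1120 s) = 2.598 J.
Photons incident: 2.598 / 5.326e-19 = 4.878e18, i.e. 4.878e18/6.022e23 = 8.100e-6 mol.
Photons absorbed: 0.225 × 8.100e-6 = 1.823e-6 mol.
Product: Φ × n_abs = 0.160 × 1.823e-6 = 2.917e-7 mol.
Mass: 2.917e-7 × 356.5 = 1.040e-4 g = 0.104 mg.

0.104 mg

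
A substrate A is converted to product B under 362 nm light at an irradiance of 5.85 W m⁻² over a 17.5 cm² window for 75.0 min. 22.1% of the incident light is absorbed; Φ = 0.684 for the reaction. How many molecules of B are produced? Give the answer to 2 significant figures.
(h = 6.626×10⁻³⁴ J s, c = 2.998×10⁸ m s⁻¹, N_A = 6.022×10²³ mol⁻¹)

1.3×10¹⁹ molecules

Photon energy at 362 nm: hc/λ = (6.626×10⁻³⁴)(2.998×10⁸)/(362×10⁻⁹) = 5.487×10⁻¹⁹ J.
Energy delivered: (5.85 W m⁻²)(17.5×10⁻⁴ m²)(4500 s) = 46.07 J.
Photons incident: 46.07 / 5.487×10⁻¹⁹ = 8.396×10¹⁹, i.e. 8.396×10¹⁹/6.022×10²³ = 1.394×10⁻⁴ mol.
Photons absorbed: 0.221 × 1.394×10⁻⁴ = 3.081×10⁻⁵ mol.
Product: Φ × n_abs = 0.684 × 3.081×10⁻⁵ = 2.107×10⁻⁵ mol.
As a count: 2.107×10⁻⁵ × 6.022×10²³ = 1.3×10¹⁹.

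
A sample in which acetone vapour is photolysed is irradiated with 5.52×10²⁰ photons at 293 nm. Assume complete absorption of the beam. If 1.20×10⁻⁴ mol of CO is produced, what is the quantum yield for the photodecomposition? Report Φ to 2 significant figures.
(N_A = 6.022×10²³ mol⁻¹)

Moles of photons: 5.52×10²⁰ / 6.022×10²³ = 9.166×10⁻⁴ mol.
Φ = 1.20×10⁻⁴ mol / 9.166×10⁻⁴ mol photons = 0.13.

Φ = 0.13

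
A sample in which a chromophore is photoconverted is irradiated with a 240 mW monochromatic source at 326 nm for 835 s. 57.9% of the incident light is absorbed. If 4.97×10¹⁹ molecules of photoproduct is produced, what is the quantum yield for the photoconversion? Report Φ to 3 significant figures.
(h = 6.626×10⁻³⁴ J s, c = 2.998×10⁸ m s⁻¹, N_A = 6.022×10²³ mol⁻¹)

Product: 4.97×10¹⁹ / 6.022×10²³ = 8.253×10⁻⁵ mol.
Photon energy at 326 nm: hc/λ = (6.626×10⁻³⁴)(2.998×10⁸)/(326×10⁻⁹) = 6.093×10⁻¹⁹ J.
Energy delivered: (240 mW)(835 s) = 200.4 J.
Photons incident: 200.4 / 6.093×10⁻¹⁹ = 3.289×10²⁰, i.e. 3.289×10²⁰/6.022×10²³ = 5.462×10⁻⁴ mol.
Photons absorbed: 0.579 × 5.462×10⁻⁴ = 3.162×10⁻⁴ mol.
Φ = 8.253×10⁻⁵ mol / 3.162×10⁻⁴ mol photons = 0.261.

Φ = 0.261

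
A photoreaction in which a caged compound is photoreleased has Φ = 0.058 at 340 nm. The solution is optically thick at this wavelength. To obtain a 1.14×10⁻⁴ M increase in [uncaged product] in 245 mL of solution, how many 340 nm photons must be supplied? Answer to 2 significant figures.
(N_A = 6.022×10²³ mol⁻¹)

2.9×10²⁰ photons

Product: (1.14×10⁻⁴ M)(0.245 L) = 2.793×10⁻⁵ mol.
Photons that must be absorbed: 2.793×10⁻⁵ / 0.058 = 4.816×10⁻⁴ mol.
Photon count: 4.816×10⁻⁴ × 6.022×10²³ = 2.9×10²⁰.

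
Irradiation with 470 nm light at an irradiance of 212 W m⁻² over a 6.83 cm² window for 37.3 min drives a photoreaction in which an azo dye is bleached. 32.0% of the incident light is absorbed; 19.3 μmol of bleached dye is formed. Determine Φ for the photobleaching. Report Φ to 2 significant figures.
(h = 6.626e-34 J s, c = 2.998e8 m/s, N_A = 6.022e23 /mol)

Φ = 0.047

Product: 19.3 μmol = 1.93e-5 mol.
Photon energy at 470 nm: hc/λ = (6.626e-34)(2.998e8)/(470e-9) = 4.227e-19 J.
Energy delivered: (212 W m⁻²)(6.83e-4 m²)(2238 s) = 324.1 J.
Photons incident: 324.1 / 4.227e-19 = 7.667e20, i.e. 7.667e20/6.022e23 = 0.001273 mol.
Photons absorbed: 0.320 × 0.001273 = 4.074e-4 mol.
Φ = 1.93e-5 mol / 4.074e-4 mol photons = 0.047.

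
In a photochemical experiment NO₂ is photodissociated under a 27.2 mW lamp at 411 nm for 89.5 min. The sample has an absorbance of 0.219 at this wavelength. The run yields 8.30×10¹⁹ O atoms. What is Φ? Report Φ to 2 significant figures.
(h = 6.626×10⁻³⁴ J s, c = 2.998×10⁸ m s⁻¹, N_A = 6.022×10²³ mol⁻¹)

Φ = 0.69

Product: 8.30×10¹⁹ / 6.022×10²³ = 1.378×10⁻⁴ mol.
Photon energy at 411 nm: hc/λ = (6.626×10⁻³⁴)(2.998×10⁸)/(411×10⁻⁹) = 4.833×10⁻¹⁹ J.
Energy delivered: (27.2 mW)(5370 s) = 146.1 J.
Photons incident: 146.1 / 4.833×10⁻¹⁹ = 3.023×10²⁰, i.e. 3.023×10²⁰/6.022×10²³ = 5.020×10⁻⁴ mol.
Fraction absorbed: 1 − 10^(−0.219) = 0.3961.
Photons absorbed: 0.3961 × 5.020×10⁻⁴ = 1.988×10⁻⁴ mol.
Φ = 1.378×10⁻⁴ mol / 1.988×10⁻⁴ mol photons = 0.69.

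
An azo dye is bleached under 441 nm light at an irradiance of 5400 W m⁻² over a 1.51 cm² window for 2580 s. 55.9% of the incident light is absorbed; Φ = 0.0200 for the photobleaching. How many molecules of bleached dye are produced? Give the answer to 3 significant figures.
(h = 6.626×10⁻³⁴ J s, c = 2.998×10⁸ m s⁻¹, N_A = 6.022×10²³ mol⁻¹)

Photon energy at 441 nm: hc/λ = (6.626×10⁻³⁴)(2.998×10⁸)/(441×10⁻⁹) = 4.504×10⁻¹⁹ J.
Energy delivered: (5400 W m⁻²)(1.51×10⁻⁴ m²)(2580 s) = 2104 J.
Photons incident: 2104 / 4.504×10⁻¹⁹ = 4.671×10²¹, i.e. 4.671×10²¹/6.022×10²³ = 0.007757 mol.
Photons absorbed: 0.559 × 0.007757 = 0.004336 mol.
Product: Φ × n_abs = 0.0200 × 0.004336 = 8.672×10⁻⁵ mol.
As a count: 8.672×10⁻⁵ × 6.022×10²³ = 5.22×10¹⁹.

5.22×10¹⁹ molecules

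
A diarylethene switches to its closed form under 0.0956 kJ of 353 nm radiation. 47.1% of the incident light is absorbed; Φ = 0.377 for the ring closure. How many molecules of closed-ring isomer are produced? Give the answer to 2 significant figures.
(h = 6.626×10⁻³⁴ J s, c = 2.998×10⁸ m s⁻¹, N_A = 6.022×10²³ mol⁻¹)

Photon energy at 353 nm: hc/λ = (6.626×10⁻³⁴)(2.998×10⁸)/(353×10⁻⁹) = 5.627×10⁻¹⁹ J.
Incident energy: 0.0956 kJ = 95.6 J.
Photons incident: 95.6 / 5.627×10⁻¹⁹ = 1.699×10²⁰, i.e. 1.699×10²⁰/6.022×10²³ = 2.821×10⁻⁴ mol.
Photons absorbed: 0.471 × 2.821×10⁻⁴ = 1.329×10⁻⁴ mol.
Product: Φ × n_abs = 0.377 × 1.329×10⁻⁴ = 5.010×10⁻⁵ mol.
As a count: 5.010×10⁻⁵ × 6.022×10²³ = 3.0×10¹⁹.

3.0×10¹⁹ molecules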